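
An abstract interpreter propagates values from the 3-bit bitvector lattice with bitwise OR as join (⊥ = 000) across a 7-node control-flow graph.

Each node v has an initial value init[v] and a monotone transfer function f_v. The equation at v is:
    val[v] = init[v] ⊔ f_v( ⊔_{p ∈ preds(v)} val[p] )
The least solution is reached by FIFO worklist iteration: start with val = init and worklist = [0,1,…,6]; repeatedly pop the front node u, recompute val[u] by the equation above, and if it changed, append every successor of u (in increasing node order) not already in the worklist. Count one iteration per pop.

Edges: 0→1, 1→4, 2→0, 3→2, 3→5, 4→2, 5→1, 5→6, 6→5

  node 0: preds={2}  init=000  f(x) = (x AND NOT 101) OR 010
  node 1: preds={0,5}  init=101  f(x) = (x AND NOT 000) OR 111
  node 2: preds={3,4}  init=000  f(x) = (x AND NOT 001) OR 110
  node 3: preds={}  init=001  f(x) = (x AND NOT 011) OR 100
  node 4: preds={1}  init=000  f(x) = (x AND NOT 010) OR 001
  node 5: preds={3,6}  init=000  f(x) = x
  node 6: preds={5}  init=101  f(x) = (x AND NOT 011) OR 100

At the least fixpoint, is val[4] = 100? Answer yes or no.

Iteration log — 10 steps:
  step 1. node 0  ⊔preds=000  new=010  old=000  +wl: 
  step 2. node 1  ⊔preds=010  new=111  old=101  +wl: 
  step 3. node 2  ⊔preds=001  new=110  old=000  +wl: 0
  step 4. node 3  ⊔preds=000  new=101  old=001  +wl: 2
  step 5. node 4  ⊔preds=111  new=101  old=000  +wl: 
  step 6. node 5  ⊔preds=101  new=101  old=000  +wl: 1
  step 7. node 6  ⊔preds=101  new=101  stable
  step 8. node 0  ⊔preds=110  new=010  stable
  step 9. node 2  ⊔preds=101  new=110  stable
  step 10. node 1  ⊔preds=111  new=111  stable

Least fixpoint reached:
  node 0: 010
  node 1: 111
  node 2: 110
  node 3: 101
  node 4: 101
  node 5: 101
  node 6: 101

no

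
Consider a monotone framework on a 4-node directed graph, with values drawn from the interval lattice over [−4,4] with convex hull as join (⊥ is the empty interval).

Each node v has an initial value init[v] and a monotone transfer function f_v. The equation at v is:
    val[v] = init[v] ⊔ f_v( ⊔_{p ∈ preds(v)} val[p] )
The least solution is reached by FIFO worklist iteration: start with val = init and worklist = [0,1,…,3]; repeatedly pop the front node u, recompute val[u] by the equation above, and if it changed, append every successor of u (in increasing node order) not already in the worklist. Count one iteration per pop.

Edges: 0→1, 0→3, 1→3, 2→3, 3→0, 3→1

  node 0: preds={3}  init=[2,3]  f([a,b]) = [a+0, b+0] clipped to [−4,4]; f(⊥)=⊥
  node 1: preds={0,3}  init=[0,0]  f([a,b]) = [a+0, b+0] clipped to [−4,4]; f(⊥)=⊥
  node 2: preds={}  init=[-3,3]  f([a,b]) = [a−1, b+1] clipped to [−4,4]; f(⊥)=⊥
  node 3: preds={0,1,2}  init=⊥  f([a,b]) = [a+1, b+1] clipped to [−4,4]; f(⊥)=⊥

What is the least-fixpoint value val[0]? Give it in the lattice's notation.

Trace (7 dequeues):
  [1] u=0 | in ⊥ | out [2,3] | ==
  [2] u=1 | in [2,3] | out [0,3] | prev [0,0] | push {}
  [3] u=2 | in ⊥ | out [-3,3] | ==
  [4] u=3 | in [-3,3] | out [-2,4] | prev ⊥ | push {0,1}
  [5] u=0 | in [-2,4] | out [-2,4] | prev [2,3] | push {3}
  [6] u=1 | in [-2,4] | out [-2,4] | prev [0,3] | push {}
  [7] u=3 | in [-3,4] | out [-2,4] | ==

Converged values:
  [0] [-2,4]
  [1] [-2,4]
  [2] [-3,3]
  [3] [-2,4]

[-2,4]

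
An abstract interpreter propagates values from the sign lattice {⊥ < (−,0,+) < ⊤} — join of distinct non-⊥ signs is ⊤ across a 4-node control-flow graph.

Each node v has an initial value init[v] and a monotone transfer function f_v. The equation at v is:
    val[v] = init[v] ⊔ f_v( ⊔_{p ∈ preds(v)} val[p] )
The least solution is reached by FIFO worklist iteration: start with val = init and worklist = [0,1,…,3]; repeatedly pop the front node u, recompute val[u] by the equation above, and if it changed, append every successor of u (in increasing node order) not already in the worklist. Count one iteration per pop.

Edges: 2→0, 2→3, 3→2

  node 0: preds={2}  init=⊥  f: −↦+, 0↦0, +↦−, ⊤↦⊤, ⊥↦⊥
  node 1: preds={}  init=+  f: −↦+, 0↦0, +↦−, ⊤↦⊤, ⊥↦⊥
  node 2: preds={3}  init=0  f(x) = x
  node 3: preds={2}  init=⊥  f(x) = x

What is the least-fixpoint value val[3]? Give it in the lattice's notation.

Iteration log — 5 steps:
  step 1. node 0  ⊔preds=0  new=0  old=⊥  +wl: 
  step 2. node 1  ⊔preds=⊥  new=+  stable
  step 3. node 2  ⊔preds=⊥  new=0  stable
  step 4. node 3  ⊔preds=0  new=0  old=⊥  +wl: 2
  step 5. node 2  ⊔preds=0  new=0  stable

Least fixpoint reached:
  node 0: 0
  node 1: +
  node 2: 0
  node 3: 0

0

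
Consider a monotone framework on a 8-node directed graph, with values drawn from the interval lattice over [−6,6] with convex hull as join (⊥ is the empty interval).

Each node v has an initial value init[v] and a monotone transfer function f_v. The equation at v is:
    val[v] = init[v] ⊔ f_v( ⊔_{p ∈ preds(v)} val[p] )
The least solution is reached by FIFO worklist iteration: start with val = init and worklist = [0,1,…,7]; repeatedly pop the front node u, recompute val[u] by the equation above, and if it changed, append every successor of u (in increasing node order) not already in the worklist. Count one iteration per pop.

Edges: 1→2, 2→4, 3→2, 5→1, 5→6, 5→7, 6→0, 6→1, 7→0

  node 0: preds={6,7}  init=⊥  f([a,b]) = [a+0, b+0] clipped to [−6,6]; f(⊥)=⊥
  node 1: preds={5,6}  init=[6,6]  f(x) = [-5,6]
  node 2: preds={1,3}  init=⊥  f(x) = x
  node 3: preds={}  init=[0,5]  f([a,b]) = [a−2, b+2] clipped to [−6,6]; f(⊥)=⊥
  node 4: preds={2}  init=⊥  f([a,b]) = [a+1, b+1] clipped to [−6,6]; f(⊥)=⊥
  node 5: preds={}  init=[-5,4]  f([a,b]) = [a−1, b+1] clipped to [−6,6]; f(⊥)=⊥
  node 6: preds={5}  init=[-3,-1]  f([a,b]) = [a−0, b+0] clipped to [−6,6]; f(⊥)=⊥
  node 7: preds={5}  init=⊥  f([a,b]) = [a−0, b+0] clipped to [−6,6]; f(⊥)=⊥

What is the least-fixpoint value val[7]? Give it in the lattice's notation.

Trace (10 dequeues):
  [1] u=0 | in [-3,-1] | out [-3,-1] | prev ⊥ | push {}
  [2] u=1 | in [-5,4] | out [-5,6] | prev [6,6] | push {}
  [3] u=2 | in [-5,6] | out [-5,6] | prev ⊥ | push {}
  [4] u=3 | in ⊥ | out [0,5] | ==
  [5] u=4 | in [-5,6] | out [-4,6] | prev ⊥ | push {}
  [6] u=5 | in ⊥ | out [-5,4] | ==
  [7] u=6 | in [-5,4] | out [-5,4] | prev [-3,-1] | push {0,1}
  [8] u=7 | in [-5,4] | out [-5,4] | prev ⊥ | push {}
  [9] u=0 | in [-5,4] | out [-5,4] | prev [-3,-1] | push {}
  [10] u=1 | in [-5,4] | out [-5,6] | ==

Converged values:
  [0] [-5,4]
  [1] [-5,6]
  [2] [-5,6]
  [3] [0,5]
  [4] [-4,6]
  [5] [-5,4]
  [6] [-5,4]
  [7] [-5,4]

[-5,4]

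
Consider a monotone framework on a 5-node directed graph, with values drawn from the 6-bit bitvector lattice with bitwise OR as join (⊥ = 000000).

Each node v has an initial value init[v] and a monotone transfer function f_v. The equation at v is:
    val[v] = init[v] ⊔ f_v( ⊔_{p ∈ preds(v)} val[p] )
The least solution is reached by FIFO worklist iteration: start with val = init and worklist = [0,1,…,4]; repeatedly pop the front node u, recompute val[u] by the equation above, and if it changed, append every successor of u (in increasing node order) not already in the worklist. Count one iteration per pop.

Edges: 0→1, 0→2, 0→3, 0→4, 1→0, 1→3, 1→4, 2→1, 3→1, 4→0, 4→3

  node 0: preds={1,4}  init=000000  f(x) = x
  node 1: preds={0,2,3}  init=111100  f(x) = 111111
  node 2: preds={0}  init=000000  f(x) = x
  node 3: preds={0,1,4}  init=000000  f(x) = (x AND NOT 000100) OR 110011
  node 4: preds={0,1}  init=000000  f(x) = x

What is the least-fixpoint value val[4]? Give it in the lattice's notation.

111111

Trace (11 dequeues):
  [1] u=0 | in 111100 | out 111100 | prev 000000 | push {}
  [2] u=1 | in 111100 | out 111111 | prev 111100 | push {0}
  [3] u=2 | in 111100 | out 111100 | prev 000000 | push {1}
  [4] u=3 | in 111111 | out 111011 | prev 000000 | push {}
  [5] u=4 | in 111111 | out 111111 | prev 000000 | push {3}
  [6] u=0 | in 111111 | out 111111 | prev 111100 | push {2,4}
  [7] u=1 | in 111111 | out 111111 | ==
  [8] u=3 | in 111111 | out 111011 | ==
  [9] u=2 | in 111111 | out 111111 | prev 111100 | push {1}
  [10] u=4 | in 111111 | out 111111 | ==
  [11] u=1 | in 111111 | out 111111 | ==

Converged values:
  [0] 111111
  [1] 111111
  [2] 111111
  [3] 111011
  [4] 111111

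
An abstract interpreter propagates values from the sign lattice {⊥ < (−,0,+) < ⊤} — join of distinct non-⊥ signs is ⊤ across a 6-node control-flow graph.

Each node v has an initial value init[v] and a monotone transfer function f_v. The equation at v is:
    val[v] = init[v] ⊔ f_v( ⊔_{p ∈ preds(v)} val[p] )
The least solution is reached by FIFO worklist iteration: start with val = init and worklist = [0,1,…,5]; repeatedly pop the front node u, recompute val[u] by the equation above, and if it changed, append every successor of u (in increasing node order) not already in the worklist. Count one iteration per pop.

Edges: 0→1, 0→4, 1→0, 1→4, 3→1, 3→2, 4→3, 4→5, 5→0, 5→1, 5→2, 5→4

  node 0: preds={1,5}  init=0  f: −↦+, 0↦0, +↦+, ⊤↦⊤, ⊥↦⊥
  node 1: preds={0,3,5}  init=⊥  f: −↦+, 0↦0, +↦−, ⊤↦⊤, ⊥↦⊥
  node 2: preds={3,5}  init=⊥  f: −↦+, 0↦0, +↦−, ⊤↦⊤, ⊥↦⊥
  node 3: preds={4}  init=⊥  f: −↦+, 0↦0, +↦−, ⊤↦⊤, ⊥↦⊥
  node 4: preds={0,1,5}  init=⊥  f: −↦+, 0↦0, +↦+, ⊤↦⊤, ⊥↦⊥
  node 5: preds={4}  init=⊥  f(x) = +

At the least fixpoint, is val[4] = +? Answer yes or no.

Worklist (16 pops):
  #1 pop 0: in=⊥ → 0 (no change)
  #2 pop 1: in=0 → 0 (was ⊥); enqueue [0]
  #3 pop 2: in=⊥ → ⊥ (no change)
  #4 pop 3: in=⊥ → ⊥ (no change)
  #5 pop 4: in=0 → 0 (was ⊥); enqueue [3]
  #6 pop 5: in=0 → + (was ⊥); enqueue [1,2,4]
  #7 pop 0: in=⊤ → ⊤ (was 0); enqueue []
  #8 pop 3: in=0 → 0 (was ⊥); enqueue []
  #9 pop 1: in=⊤ → ⊤ (was 0); enqueue [0]
  #10 pop 2: in=⊤ → ⊤ (was ⊥); enqueue []
  #11 pop 4: in=⊤ → ⊤ (was 0); enqueue [3,5]
  #12 pop 0: in=⊤ → ⊤ (no change)
  #13 pop 3: in=⊤ → ⊤ (was 0); enqueue [1,2]
  #14 pop 5: in=⊤ → + (no change)
  #15 pop 1: in=⊤ → ⊤ (no change)
  #16 pop 2: in=⊤ → ⊤ (no change)

Fixpoint:
  val[0] = ⊤
  val[1] = ⊤
  val[2] = ⊤
  val[3] = ⊤
  val[4] = ⊤
  val[5] = +

no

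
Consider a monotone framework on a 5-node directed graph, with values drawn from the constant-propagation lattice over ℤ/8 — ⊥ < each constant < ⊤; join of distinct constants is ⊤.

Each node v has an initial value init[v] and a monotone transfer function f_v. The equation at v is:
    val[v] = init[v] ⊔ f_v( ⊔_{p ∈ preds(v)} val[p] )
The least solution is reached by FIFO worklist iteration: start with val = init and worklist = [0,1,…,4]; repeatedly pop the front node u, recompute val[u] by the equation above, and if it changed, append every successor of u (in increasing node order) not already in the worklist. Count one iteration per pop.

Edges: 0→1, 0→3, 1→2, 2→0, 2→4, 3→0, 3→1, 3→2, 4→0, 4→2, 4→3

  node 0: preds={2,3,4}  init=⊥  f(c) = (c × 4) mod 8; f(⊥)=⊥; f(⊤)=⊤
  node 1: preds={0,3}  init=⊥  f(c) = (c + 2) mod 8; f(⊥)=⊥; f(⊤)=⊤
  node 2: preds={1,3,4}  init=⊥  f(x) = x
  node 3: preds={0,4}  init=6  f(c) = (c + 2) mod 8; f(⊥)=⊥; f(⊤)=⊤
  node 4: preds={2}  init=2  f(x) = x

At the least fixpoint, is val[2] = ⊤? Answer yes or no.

yes

Worklist (9 pops):
  #1 pop 0: in=⊤ → ⊤ (was ⊥); enqueue []
  #2 pop 1: in=⊤ → ⊤ (was ⊥); enqueue []
  #3 pop 2: in=⊤ → ⊤ (was ⊥); enqueue [0]
  #4 pop 3: in=⊤ → ⊤ (was 6); enqueue [1,2]
  #5 pop 4: in=⊤ → ⊤ (was 2); enqueue [3]
  #6 pop 0: in=⊤ → ⊤ (no change)
  #7 pop 1: in=⊤ → ⊤ (no change)
  #8 pop 2: in=⊤ → ⊤ (no change)
  #9 pop 3: in=⊤ → ⊤ (no change)

Fixpoint:
  val[0] = ⊤
  val[1] = ⊤
  val[2] = ⊤
  val[3] = ⊤
  val[4] = ⊤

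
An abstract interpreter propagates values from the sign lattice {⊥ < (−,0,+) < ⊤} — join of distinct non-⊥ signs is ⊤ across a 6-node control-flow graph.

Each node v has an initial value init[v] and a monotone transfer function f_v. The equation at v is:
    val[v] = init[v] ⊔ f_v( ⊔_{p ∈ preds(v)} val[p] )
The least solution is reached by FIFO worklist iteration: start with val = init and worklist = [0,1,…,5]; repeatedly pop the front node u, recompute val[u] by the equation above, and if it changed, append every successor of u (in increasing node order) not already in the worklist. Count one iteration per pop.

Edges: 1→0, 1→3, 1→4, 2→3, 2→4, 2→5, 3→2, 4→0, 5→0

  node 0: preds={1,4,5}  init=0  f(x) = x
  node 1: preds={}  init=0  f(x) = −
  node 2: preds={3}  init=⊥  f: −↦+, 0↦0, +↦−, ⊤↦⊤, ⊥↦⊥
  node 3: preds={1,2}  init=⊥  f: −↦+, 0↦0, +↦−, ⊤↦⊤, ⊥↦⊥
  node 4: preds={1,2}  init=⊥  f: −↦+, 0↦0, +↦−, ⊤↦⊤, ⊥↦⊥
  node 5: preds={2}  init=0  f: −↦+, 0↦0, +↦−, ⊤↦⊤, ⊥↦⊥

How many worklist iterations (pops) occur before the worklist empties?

Worklist (12 pops):
  #1 pop 0: in=0 → 0 (no change)
  #2 pop 1: in=⊥ → ⊤ (was 0); enqueue [0]
  #3 pop 2: in=⊥ → ⊥ (no change)
  #4 pop 3: in=⊤ → ⊤ (was ⊥); enqueue [2]
  #5 pop 4: in=⊤ → ⊤ (was ⊥); enqueue []
  #6 pop 5: in=⊥ → 0 (no change)
  #7 pop 0: in=⊤ → ⊤ (was 0); enqueue []
  #8 pop 2: in=⊤ → ⊤ (was ⊥); enqueue [3,4,5]
  #9 pop 3: in=⊤ → ⊤ (no change)
  #10 pop 4: in=⊤ → ⊤ (no change)
  #11 pop 5: in=⊤ → ⊤ (was 0); enqueue [0]
  #12 pop 0: in=⊤ → ⊤ (no change)

Fixpoint:
  val[0] = ⊤
  val[1] = ⊤
  val[2] = ⊤
  val[3] = ⊤
  val[4] = ⊤
  val[5] = ⊤

12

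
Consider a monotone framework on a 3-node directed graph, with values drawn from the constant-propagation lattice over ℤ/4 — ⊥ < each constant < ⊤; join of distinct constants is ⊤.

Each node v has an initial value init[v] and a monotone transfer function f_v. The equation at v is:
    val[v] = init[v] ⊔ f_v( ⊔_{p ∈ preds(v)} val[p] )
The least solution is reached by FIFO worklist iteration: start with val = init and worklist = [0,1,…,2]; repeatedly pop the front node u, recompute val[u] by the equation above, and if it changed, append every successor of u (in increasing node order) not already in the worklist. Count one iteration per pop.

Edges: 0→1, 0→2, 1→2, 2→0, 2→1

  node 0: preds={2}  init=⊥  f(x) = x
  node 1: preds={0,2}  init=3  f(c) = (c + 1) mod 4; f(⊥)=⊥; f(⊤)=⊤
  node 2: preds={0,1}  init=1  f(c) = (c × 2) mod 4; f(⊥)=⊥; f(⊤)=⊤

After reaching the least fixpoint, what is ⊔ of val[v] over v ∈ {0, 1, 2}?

Trace (6 dequeues):
  [1] u=0 | in 1 | out 1 | prev ⊥ | push {}
  [2] u=1 | in 1 | out ⊤ | prev 3 | push {}
  [3] u=2 | in ⊤ | out ⊤ | prev 1 | push {0,1}
  [4] u=0 | in ⊤ | out ⊤ | prev 1 | push {2}
  [5] u=1 | in ⊤ | out ⊤ | ==
  [6] u=2 | in ⊤ | out ⊤ | ==

Converged values:
  [0] ⊤
  [1] ⊤
  [2] ⊤

⊤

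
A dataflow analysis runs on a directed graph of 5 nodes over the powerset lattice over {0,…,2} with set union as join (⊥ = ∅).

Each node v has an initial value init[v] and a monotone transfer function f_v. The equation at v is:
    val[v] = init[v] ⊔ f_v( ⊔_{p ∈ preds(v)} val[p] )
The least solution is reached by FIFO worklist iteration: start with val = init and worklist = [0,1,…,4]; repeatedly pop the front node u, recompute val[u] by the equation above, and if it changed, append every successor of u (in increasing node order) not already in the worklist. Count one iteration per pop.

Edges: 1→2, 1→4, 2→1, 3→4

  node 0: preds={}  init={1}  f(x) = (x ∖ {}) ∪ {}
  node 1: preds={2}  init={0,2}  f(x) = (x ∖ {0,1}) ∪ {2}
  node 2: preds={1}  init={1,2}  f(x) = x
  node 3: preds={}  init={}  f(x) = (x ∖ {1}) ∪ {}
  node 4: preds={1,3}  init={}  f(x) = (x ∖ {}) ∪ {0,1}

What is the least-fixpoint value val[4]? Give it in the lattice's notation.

{0,1,2}

Trace (6 dequeues):
  [1] u=0 | in {} | out {1} | ==
  [2] u=1 | in {1,2} | out {0,2} | ==
  [3] u=2 | in {0,2} | out {0,1,2} | prev {1,2} | push {1}
  [4] u=3 | in {} | out {} | ==
  [5] u=4 | in {0,2} | out {0,1,2} | prev {} | push {}
  [6] u=1 | in {0,1,2} | out {0,2} | ==

Converged values:
  [0] {1}
  [1] {0,2}
  [2] {0,1,2}
  [3] {}
  [4] {0,1,2}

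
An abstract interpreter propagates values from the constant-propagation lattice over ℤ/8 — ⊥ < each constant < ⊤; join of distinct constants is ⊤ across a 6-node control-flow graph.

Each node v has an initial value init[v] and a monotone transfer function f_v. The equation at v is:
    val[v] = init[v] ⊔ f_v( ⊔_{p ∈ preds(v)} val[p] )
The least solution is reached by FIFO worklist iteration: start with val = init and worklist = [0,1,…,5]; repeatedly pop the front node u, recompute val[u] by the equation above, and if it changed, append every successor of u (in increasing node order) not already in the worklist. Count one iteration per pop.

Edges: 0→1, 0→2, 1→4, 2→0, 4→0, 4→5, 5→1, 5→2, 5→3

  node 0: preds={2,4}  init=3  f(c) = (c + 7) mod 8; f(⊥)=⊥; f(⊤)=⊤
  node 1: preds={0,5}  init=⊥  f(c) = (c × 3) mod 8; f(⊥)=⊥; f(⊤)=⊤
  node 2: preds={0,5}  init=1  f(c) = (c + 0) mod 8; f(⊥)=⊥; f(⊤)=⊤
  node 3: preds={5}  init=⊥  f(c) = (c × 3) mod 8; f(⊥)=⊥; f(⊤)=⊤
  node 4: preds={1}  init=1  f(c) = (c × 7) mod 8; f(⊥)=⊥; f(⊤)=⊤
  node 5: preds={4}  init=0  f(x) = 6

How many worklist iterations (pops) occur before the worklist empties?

10

Iteration log — 10 steps:
  step 1. node 0  ⊔preds=1  new=⊤  old=3  +wl: 
  step 2. node 1  ⊔preds=⊤  new=⊤  old=⊥  +wl: 
  step 3. node 2  ⊔preds=⊤  new=⊤  old=1  +wl: 0
  step 4. node 3  ⊔preds=0  new=0  old=⊥  +wl: 
  step 5. node 4  ⊔preds=⊤  new=⊤  old=1  +wl: 
  step 6. node 5  ⊔preds=⊤  new=⊤  old=0  +wl: 1,2,3
  step 7. node 0  ⊔preds=⊤  new=⊤  stable
  step 8. node 1  ⊔preds=⊤  new=⊤  stable
  step 9. node 2  ⊔preds=⊤  new=⊤  stable
  step 10. node 3  ⊔preds=⊤  new=⊤  old=0  +wl: 

Least fixpoint reached:
  node 0: ⊤
  node 1: ⊤
  node 2: ⊤
  node 3: ⊤
  node 4: ⊤
  node 5: ⊤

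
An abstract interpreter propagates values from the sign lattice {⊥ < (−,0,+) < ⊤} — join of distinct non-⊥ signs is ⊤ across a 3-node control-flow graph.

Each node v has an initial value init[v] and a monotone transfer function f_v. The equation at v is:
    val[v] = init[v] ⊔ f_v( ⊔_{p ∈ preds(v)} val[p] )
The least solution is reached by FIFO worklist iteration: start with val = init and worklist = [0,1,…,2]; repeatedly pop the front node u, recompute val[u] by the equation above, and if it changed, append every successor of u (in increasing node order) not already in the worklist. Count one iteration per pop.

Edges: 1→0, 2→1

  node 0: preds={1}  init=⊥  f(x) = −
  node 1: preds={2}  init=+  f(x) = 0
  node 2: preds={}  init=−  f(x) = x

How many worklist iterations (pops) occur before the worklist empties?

4

Worklist (4 pops):
  #1 pop 0: in=+ → − (was ⊥); enqueue []
  #2 pop 1: in=− → ⊤ (was +); enqueue [0]
  #3 pop 2: in=⊥ → − (no change)
  #4 pop 0: in=⊤ → − (no change)

Fixpoint:
  val[0] = −
  val[1] = ⊤
  val[2] = −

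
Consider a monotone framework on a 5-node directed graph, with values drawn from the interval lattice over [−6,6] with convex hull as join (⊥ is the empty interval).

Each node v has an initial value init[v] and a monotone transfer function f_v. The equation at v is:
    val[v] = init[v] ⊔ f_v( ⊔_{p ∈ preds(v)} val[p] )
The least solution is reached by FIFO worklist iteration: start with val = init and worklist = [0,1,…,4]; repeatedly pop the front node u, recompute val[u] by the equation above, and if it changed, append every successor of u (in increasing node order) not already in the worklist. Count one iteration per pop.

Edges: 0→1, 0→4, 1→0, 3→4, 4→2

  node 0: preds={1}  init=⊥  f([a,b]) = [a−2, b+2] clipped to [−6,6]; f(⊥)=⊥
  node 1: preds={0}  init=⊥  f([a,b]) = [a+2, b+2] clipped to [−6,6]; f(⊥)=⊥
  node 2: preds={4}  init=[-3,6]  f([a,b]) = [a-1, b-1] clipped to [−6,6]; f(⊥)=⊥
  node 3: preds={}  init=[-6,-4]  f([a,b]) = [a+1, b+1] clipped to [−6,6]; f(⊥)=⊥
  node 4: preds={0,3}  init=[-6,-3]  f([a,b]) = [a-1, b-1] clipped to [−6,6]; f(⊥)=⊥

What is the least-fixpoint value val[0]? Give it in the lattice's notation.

⊥

Iteration log — 5 steps:
  step 1. node 0  ⊔preds=⊥  new=⊥  stable
  step 2. node 1  ⊔preds=⊥  new=⊥  stable
  step 3. node 2  ⊔preds=[-6,-3]  new=[-6,6]  old=[-3,6]  +wl: 
  step 4. node 3  ⊔preds=⊥  new=[-6,-4]  stable
  step 5. node 4  ⊔preds=[-6,-4]  new=[-6,-3]  stable

Least fixpoint reached:
  node 0: ⊥
  node 1: ⊥
  node 2: [-6,6]
  node 3: [-6,-4]
  node 4: [-6,-3]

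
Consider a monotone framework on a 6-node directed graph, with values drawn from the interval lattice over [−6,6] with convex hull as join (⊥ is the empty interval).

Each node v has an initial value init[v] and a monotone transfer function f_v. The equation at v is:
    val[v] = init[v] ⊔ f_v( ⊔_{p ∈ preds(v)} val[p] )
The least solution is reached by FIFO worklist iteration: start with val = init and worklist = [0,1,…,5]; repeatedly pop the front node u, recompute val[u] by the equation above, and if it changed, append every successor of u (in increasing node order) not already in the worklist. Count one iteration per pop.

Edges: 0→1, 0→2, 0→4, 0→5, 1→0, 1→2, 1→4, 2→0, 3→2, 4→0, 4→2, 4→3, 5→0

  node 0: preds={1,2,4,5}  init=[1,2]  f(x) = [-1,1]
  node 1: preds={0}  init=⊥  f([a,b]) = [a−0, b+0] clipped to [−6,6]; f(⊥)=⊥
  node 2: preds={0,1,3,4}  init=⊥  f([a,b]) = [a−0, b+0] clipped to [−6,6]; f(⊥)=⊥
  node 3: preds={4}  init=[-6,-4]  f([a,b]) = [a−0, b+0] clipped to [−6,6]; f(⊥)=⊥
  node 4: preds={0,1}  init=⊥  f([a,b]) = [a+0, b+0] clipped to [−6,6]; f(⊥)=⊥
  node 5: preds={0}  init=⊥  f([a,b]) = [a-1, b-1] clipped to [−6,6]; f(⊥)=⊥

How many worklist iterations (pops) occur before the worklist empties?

10

Iteration log — 10 steps:
  step 1. node 0  ⊔preds=⊥  new=[-1,2]  old=[1,2]  +wl: 
  step 2. node 1  ⊔preds=[-1,2]  new=[-1,2]  old=⊥  +wl: 0
  step 3. node 2  ⊔preds=[-6,2]  new=[-6,2]  old=⊥  +wl: 
  step 4. node 3  ⊔preds=⊥  new=[-6,-4]  stable
  step 5. node 4  ⊔preds=[-1,2]  new=[-1,2]  old=⊥  +wl: 2,3
  step 6. node 5  ⊔preds=[-1,2]  new=[-2,1]  old=⊥  +wl: 
  step 7. node 0  ⊔preds=[-6,2]  new=[-1,2]  stable
  step 8. node 2  ⊔preds=[-6,2]  new=[-6,2]  stable
  step 9. node 3  ⊔preds=[-1,2]  new=[-6,2]  old=[-6,-4]  +wl: 2
  step 10. node 2  ⊔preds=[-6,2]  new=[-6,2]  stable

Least fixpoint reached:
  node 0: [-1,2]
  node 1: [-1,2]
  node 2: [-6,2]
  node 3: [-6,2]
  node 4: [-1,2]
  node 5: [-2,1]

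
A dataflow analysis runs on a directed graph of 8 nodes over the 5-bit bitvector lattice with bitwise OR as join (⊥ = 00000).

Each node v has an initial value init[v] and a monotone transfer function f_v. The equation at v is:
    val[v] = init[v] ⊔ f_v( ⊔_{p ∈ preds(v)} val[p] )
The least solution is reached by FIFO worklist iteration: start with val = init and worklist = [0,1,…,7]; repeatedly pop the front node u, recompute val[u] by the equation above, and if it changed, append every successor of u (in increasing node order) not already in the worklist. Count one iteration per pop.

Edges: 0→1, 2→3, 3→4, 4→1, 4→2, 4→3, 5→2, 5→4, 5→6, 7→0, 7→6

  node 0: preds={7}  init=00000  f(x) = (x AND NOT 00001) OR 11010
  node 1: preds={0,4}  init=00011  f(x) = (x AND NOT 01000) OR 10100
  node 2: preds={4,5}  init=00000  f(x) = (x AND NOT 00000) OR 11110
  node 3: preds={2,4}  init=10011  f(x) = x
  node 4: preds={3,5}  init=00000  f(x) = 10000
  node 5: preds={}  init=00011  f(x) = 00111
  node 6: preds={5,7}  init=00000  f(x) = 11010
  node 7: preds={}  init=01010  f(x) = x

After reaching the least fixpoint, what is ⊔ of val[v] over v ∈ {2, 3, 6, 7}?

11111

Trace (12 dequeues):
  [1] u=0 | in 01010 | out 11010 | prev 00000 | push {}
  [2] u=1 | in 11010 | out 10111 | prev 00011 | push {}
  [3] u=2 | in 00011 | out 11111 | prev 00000 | push {}
  [4] u=3 | in 11111 | out 11111 | prev 10011 | push {}
  [5] u=4 | in 11111 | out 10000 | prev 00000 | push {1,2,3}
  [6] u=5 | in 00000 | out 00111 | prev 00011 | push {4}
  [7] u=6 | in 01111 | out 11010 | prev 00000 | push {}
  [8] u=7 | in 00000 | out 01010 | ==
  [9] u=1 | in 11010 | out 10111 | ==
  [10] u=2 | in 10111 | out 11111 | ==
  [11] u=3 | in 11111 | out 11111 | ==
  [12] u=4 | in 11111 | out 10000 | ==

Converged values:
  [0] 11010
  [1] 10111
  [2] 11111
  [3] 11111
  [4] 10000
  [5] 00111
  [6] 11010
  [7] 01010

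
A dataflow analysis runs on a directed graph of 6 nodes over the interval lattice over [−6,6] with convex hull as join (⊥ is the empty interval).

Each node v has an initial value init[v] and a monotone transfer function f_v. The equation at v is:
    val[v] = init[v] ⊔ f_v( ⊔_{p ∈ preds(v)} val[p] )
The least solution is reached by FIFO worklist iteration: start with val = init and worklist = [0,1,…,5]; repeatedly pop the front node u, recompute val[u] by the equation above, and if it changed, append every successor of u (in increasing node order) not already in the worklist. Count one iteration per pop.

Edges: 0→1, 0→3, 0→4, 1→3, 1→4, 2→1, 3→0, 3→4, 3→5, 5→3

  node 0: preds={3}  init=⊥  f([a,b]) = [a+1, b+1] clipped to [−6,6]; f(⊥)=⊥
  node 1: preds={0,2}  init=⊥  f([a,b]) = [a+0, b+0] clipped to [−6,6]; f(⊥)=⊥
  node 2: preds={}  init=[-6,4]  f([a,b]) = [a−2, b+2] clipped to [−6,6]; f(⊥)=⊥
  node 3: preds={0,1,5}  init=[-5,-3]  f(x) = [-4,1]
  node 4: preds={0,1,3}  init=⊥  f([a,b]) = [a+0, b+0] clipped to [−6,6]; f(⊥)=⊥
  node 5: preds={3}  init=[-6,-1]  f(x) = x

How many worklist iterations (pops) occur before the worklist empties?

Iteration log — 10 steps:
  step 1. node 0  ⊔preds=[-5,-3]  new=[-4,-2]  old=⊥  +wl: 
  step 2. node 1  ⊔preds=[-6,4]  new=[-6,4]  old=⊥  +wl: 
  step 3. node 2  ⊔preds=⊥  new=[-6,4]  stable
  step 4. node 3  ⊔preds=[-6,4]  new=[-5,1]  old=[-5,-3]  +wl: 0
  step 5. node 4  ⊔preds=[-6,4]  new=[-6,4]  old=⊥  +wl: 
  step 6. node 5  ⊔preds=[-5,1]  new=[-6,1]  old=[-6,-1]  +wl: 3
  step 7. node 0  ⊔preds=[-5,1]  new=[-4,2]  old=[-4,-2]  +wl: 1,4
  step 8. node 3  ⊔preds=[-6,4]  new=[-5,1]  stable
  step 9. node 1  ⊔preds=[-6,4]  new=[-6,4]  stable
  step 10. node 4  ⊔preds=[-6,4]  new=[-6,4]  stable

Least fixpoint reached:
  node 0: [-4,2]
  node 1: [-6,4]
  node 2: [-6,4]
  node 3: [-5,1]
  node 4: [-6,4]
  node 5: [-6,1]

10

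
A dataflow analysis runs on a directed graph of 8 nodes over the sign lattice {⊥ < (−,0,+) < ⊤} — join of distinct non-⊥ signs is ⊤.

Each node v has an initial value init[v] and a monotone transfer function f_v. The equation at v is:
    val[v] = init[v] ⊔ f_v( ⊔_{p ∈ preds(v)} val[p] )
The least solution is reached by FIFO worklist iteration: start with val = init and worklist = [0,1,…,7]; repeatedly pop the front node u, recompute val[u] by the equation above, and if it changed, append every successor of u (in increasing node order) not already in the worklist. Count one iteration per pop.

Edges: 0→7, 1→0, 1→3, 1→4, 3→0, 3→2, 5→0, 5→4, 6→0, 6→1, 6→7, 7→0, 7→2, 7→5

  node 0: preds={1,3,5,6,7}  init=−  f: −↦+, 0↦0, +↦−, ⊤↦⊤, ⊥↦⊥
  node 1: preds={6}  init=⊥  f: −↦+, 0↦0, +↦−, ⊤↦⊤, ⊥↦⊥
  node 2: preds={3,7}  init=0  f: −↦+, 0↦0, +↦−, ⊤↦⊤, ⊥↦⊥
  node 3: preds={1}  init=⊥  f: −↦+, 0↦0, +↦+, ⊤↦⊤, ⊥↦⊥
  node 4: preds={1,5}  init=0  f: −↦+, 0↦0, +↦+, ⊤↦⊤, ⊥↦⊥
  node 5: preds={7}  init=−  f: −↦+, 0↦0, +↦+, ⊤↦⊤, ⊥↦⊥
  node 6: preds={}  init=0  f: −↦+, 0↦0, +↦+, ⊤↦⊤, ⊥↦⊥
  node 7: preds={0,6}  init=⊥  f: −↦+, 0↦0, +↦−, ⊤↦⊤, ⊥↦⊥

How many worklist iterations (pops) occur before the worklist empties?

Trace (13 dequeues):
  [1] u=0 | in ⊤ | out ⊤ | prev − | push {}
  [2] u=1 | in 0 | out 0 | prev ⊥ | push {0}
  [3] u=2 | in ⊥ | out 0 | ==
  [4] u=3 | in 0 | out 0 | prev ⊥ | push {2}
  [5] u=4 | in ⊤ | out ⊤ | prev 0 | push {}
  [6] u=5 | in ⊥ | out − | ==
  [7] u=6 | in ⊥ | out 0 | ==
  [8] u=7 | in ⊤ | out ⊤ | prev ⊥ | push {5}
  [9] u=0 | in ⊤ | out ⊤ | ==
  [10] u=2 | in ⊤ | out ⊤ | prev 0 | push {}
  [11] u=5 | in ⊤ | out ⊤ | prev − | push {0,4}
  [12] u=0 | in ⊤ | out ⊤ | ==
  [13] u=4 | in ⊤ | out ⊤ | ==

Converged values:
  [0] ⊤
  [1] 0
  [2] ⊤
  [3] 0
  [4] ⊤
  [5] ⊤
  [6] 0
  [7] ⊤

13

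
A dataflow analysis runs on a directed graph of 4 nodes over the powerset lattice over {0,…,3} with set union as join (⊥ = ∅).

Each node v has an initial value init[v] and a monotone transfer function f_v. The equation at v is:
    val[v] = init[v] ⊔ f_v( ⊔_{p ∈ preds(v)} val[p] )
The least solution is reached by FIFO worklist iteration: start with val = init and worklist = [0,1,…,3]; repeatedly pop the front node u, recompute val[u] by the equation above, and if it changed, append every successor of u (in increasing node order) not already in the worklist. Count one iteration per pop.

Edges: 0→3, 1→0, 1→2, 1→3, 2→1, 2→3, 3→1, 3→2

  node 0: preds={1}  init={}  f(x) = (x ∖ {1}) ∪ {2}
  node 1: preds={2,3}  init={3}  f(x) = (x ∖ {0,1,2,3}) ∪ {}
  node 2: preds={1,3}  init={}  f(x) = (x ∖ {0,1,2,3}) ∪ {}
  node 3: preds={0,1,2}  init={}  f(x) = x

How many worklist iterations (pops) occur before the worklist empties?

Trace (6 dequeues):
  [1] u=0 | in {3} | out {2,3} | prev {} | push {}
  [2] u=1 | in {} | out {3} | ==
  [3] u=2 | in {3} | out {} | ==
  [4] u=3 | in {2,3} | out {2,3} | prev {} | push {1,2}
  [5] u=1 | in {2,3} | out {3} | ==
  [6] u=2 | in {2,3} | out {} | ==

Converged values:
  [0] {2,3}
  [1] {3}
  [2] {}
  [3] {2,3}

6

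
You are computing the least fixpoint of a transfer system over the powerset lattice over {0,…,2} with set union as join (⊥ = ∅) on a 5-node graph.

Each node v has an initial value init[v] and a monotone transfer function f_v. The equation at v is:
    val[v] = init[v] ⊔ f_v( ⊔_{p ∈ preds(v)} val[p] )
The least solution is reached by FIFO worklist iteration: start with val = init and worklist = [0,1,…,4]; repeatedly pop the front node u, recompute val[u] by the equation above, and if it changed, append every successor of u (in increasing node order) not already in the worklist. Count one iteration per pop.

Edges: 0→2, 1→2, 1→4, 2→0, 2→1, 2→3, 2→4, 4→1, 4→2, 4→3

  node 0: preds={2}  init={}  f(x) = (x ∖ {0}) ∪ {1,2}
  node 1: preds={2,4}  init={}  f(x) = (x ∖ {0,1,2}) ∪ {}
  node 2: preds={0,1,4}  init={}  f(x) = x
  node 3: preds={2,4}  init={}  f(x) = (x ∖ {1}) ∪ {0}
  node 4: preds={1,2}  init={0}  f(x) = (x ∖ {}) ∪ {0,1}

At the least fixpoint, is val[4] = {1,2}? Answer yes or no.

no

Trace (9 dequeues):
  [1] u=0 | in {} | out {1,2} | prev {} | push {}
  [2] u=1 | in {0} | out {} | ==
  [3] u=2 | in {0,1,2} | out {0,1,2} | prev {} | push {0,1}
  [4] u=3 | in {0,1,2} | out {0,2} | prev {} | push {}
  [5] u=4 | in {0,1,2} | out {0,1,2} | prev {0} | push {2,3}
  [6] u=0 | in {0,1,2} | out {1,2} | ==
  [7] u=1 | in {0,1,2} | out {} | ==
  [8] u=2 | in {0,1,2} | out {0,1,2} | ==
  [9] u=3 | in {0,1,2} | out {0,2} | ==

Converged values:
  [0] {1,2}
  [1] {}
  [2] {0,1,2}
  [3] {0,2}
  [4] {0,1,2}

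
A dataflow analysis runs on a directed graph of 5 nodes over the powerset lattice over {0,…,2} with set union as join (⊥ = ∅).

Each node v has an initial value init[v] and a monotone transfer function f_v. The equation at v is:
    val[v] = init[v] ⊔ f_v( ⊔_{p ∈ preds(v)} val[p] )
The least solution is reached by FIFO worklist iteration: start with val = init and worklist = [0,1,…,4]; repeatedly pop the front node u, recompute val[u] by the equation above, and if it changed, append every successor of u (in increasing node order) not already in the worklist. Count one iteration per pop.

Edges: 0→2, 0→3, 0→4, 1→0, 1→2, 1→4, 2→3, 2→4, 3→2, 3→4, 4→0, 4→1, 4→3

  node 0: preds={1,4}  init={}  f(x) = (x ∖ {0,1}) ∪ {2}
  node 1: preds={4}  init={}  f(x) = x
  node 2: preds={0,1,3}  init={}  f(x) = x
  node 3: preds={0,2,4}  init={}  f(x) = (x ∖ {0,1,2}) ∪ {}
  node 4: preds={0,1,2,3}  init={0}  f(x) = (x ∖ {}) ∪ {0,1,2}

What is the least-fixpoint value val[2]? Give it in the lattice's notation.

Worklist (12 pops):
  #1 pop 0: in={0} → {2} (was {}); enqueue []
  #2 pop 1: in={0} → {0} (was {}); enqueue [0]
  #3 pop 2: in={0,2} → {0,2} (was {}); enqueue []
  #4 pop 3: in={0,2} → {} (no change)
  #5 pop 4: in={0,2} → {0,1,2} (was {0}); enqueue [1,3]
  #6 pop 0: in={0,1,2} → {2} (no change)
  #7 pop 1: in={0,1,2} → {0,1,2} (was {0}); enqueue [0,2,4]
  #8 pop 3: in={0,1,2} → {} (no change)
  #9 pop 0: in={0,1,2} → {2} (no change)
  #10 pop 2: in={0,1,2} → {0,1,2} (was {0,2}); enqueue [3]
  #11 pop 4: in={0,1,2} → {0,1,2} (no change)
  #12 pop 3: in={0,1,2} → {} (no change)

Fixpoint:
  val[0] = {2}
  val[1] = {0,1,2}
  val[2] = {0,1,2}
  val[3] = {}
  val[4] = {0,1,2}

{0,1,2}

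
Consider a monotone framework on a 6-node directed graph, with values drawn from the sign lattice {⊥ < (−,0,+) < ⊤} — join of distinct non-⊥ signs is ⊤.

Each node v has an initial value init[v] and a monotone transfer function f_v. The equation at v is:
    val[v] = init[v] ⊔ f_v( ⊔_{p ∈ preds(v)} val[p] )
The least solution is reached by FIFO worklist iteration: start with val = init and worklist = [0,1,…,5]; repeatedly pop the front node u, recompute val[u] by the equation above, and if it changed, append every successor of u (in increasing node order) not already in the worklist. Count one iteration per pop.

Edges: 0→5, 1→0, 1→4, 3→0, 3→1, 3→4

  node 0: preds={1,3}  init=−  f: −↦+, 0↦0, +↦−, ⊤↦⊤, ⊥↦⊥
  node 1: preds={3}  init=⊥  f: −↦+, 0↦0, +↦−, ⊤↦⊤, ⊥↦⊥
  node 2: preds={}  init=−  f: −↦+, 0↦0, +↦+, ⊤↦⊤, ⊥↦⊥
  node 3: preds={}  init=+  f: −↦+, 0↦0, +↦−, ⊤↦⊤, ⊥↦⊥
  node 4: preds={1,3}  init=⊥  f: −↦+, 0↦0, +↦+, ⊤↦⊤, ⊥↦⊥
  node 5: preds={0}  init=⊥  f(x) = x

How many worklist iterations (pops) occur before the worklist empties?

Worklist (8 pops):
  #1 pop 0: in=+ → − (no change)
  #2 pop 1: in=+ → − (was ⊥); enqueue [0]
  #3 pop 2: in=⊥ → − (no change)
  #4 pop 3: in=⊥ → + (no change)
  #5 pop 4: in=⊤ → ⊤ (was ⊥); enqueue []
  #6 pop 5: in=− → − (was ⊥); enqueue []
  #7 pop 0: in=⊤ → ⊤ (was −); enqueue [5]
  #8 pop 5: in=⊤ → ⊤ (was −); enqueue []

Fixpoint:
  val[0] = ⊤
  val[1] = −
  val[2] = −
  val[3] = +
  val[4] = ⊤
  val[5] = ⊤

8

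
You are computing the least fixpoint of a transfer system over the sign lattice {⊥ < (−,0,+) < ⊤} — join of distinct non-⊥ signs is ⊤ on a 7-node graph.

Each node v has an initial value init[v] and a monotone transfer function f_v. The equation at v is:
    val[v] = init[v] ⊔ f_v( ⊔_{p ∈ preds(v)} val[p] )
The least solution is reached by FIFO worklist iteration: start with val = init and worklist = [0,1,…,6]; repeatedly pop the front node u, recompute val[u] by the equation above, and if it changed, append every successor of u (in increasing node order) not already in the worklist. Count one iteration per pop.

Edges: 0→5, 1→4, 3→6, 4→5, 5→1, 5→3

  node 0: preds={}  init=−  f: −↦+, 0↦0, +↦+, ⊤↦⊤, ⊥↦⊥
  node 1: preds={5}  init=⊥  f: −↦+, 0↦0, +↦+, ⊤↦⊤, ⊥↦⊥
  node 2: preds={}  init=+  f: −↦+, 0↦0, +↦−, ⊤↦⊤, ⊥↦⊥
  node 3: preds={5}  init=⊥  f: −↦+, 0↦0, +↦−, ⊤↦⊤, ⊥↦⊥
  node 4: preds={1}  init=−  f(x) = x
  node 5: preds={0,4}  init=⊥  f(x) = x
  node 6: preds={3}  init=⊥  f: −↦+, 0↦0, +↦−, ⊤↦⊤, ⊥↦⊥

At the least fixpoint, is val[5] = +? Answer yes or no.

no

Trace (16 dequeues):
  [1] u=0 | in ⊥ | out − | ==
  [2] u=1 | in ⊥ | out ⊥ | ==
  [3] u=2 | in ⊥ | out + | ==
  [4] u=3 | in ⊥ | out ⊥ | ==
  [5] u=4 | in ⊥ | out − | ==
  [6] u=5 | in − | out − | prev ⊥ | push {1,3}
  [7] u=6 | in ⊥ | out ⊥ | ==
  [8] u=1 | in − | out + | prev ⊥ | push {4}
  [9] u=3 | in − | out + | prev ⊥ | push {6}
  [10] u=4 | in + | out ⊤ | prev − | push {5}
  [11] u=6 | in + | out − | prev ⊥ | push {}
  [12] u=5 | in ⊤ | out ⊤ | prev − | push {1,3}
  [13] u=1 | in ⊤ | out ⊤ | prev + | push {4}
  [14] u=3 | in ⊤ | out ⊤ | prev + | push {6}
  [15] u=4 | in ⊤ | out ⊤ | ==
  [16] u=6 | in ⊤ | out ⊤ | prev − | push {}

Converged values:
  [0] −
  [1] ⊤
  [2] +
  [3] ⊤
  [4] ⊤
  [5] ⊤
  [6] ⊤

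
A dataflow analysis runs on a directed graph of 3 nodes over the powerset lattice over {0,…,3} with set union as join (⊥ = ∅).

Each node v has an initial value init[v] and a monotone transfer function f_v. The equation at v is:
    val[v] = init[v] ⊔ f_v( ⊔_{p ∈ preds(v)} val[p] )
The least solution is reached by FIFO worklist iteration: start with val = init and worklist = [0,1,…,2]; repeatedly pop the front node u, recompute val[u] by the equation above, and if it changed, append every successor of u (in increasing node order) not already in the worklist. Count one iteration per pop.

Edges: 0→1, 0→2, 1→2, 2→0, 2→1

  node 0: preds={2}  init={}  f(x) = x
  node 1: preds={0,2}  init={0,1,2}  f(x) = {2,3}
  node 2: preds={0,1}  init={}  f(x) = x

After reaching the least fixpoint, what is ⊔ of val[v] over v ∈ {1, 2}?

Trace (6 dequeues):
  [1] u=0 | in {} | out {} | ==
  [2] u=1 | in {} | out {0,1,2,3} | prev {0,1,2} | push {}
  [3] u=2 | in {0,1,2,3} | out {0,1,2,3} | prev {} | push {0,1}
  [4] u=0 | in {0,1,2,3} | out {0,1,2,3} | prev {} | push {2}
  [5] u=1 | in {0,1,2,3} | out {0,1,2,3} | ==
  [6] u=2 | in {0,1,2,3} | out {0,1,2,3} | ==

Converged values:
  [0] {0,1,2,3}
  [1] {0,1,2,3}
  [2] {0,1,2,3}

{0,1,2,3}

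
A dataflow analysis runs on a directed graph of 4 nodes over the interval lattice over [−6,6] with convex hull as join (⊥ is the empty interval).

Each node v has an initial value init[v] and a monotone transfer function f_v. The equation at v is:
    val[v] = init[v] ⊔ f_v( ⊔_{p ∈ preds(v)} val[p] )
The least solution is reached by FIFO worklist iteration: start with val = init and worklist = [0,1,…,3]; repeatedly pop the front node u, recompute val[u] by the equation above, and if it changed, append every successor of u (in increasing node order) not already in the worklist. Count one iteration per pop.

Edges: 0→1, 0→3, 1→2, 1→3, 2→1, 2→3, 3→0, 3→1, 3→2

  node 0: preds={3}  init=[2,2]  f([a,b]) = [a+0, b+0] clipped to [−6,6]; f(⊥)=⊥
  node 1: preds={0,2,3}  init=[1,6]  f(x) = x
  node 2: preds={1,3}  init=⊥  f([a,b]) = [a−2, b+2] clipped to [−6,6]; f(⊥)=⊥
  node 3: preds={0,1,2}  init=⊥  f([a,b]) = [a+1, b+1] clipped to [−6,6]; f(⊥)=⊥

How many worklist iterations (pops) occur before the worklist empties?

Worklist (21 pops):
  #1 pop 0: in=⊥ → [2,2] (no change)
  #2 pop 1: in=[2,2] → [1,6] (no change)
  #3 pop 2: in=[1,6] → [-1,6] (was ⊥); enqueue [1]
  #4 pop 3: in=[-1,6] → [0,6] (was ⊥); enqueue [0,2]
  #5 pop 1: in=[-1,6] → [-1,6] (was [1,6]); enqueue [3]
  #6 pop 0: in=[0,6] → [0,6] (was [2,2]); enqueue [1]
  #7 pop 2: in=[-1,6] → [-3,6] (was [-1,6]); enqueue []
  #8 pop 3: in=[-3,6] → [-2,6] (was [0,6]); enqueue [0,2]
  #9 pop 1: in=[-3,6] → [-3,6] (was [-1,6]); enqueue [3]
  #10 pop 0: in=[-2,6] → [-2,6] (was [0,6]); enqueue [1]
  #11 pop 2: in=[-3,6] → [-5,6] (was [-3,6]); enqueue []
  #12 pop 3: in=[-5,6] → [-4,6] (was [-2,6]); enqueue [0,2]
  #13 pop 1: in=[-5,6] → [-5,6] (was [-3,6]); enqueue [3]
  #14 pop 0: in=[-4,6] → [-4,6] (was [-2,6]); enqueue [1]
  #15 pop 2: in=[-5,6] → [-6,6] (was [-5,6]); enqueue []
  #16 pop 3: in=[-6,6] → [-5,6] (was [-4,6]); enqueue [0,2]
  #17 pop 1: in=[-6,6] → [-6,6] (was [-5,6]); enqueue [3]
  #18 pop 0: in=[-5,6] → [-5,6] (was [-4,6]); enqueue [1]
  #19 pop 2: in=[-6,6] → [-6,6] (no change)
  #20 pop 3: in=[-6,6] → [-5,6] (no change)
  #21 pop 1: in=[-6,6] → [-6,6] (no change)

Fixpoint:
  val[0] = [-5,6]
  val[1] = [-6,6]
  val[2] = [-6,6]
  val[3] = [-5,6]

21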